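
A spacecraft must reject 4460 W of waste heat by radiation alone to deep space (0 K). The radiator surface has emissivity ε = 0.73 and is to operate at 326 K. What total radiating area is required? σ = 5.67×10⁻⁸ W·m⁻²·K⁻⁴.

P = εσA T⁴ ⇒ A = P/(εσT⁴).
T⁴ = 1.129×10¹⁰ K⁴.
A = 4460/(0.73 × 5.67×10⁻⁸ × 1.129×10¹⁰).

A ≈ 9.54 m²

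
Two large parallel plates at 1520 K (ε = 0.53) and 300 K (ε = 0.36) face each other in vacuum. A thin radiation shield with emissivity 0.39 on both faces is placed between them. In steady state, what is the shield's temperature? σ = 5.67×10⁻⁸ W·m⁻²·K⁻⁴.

T_s ≈ 1310 K

In steady state the net flux on the hot side equals that on the cold side.
σ(T₁⁴−T_s⁴)/D₁ = σ(T_s⁴−T₂⁴)/D₂, with D₁ = 1/ε₁+1/ε_s−1 = 3.451, D₂ = 1/ε_s+1/ε₂−1 = 4.342.
Solve for T_s⁴: T_s⁴ = (D₂·T₁⁴ + D₁·T₂⁴)/(D₁+D₂) = 2.978×10¹² K⁴.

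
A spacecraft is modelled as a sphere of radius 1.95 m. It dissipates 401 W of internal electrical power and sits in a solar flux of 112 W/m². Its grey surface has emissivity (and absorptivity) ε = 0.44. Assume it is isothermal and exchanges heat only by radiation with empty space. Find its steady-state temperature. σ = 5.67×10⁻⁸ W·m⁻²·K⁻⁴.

T ≈ 170 K

At steady state, absorbed solar power + internal power = radiated power.
Absorbed: α·S·A_cross = 0.44·112·11.95 = 588.7 W (cross-section πr²).
Total input = 588.7 + 401 = 989.7 W.
Radiated: εσ·A_surf·T⁴ with A_surf = 4πr² = 47.78 m².
T⁴ = 989.7/(0.44·5.67×10⁻⁸·47.78) = 8.302×10⁸ K⁴.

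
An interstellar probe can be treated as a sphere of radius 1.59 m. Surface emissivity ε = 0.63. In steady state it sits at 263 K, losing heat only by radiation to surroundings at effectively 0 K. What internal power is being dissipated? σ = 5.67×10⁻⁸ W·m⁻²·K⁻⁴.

Steady state: P = εσA T⁴.
A = 4πr² = 31.77 m²; T⁴ = (263)⁴ = 4.784×10⁹ K⁴.
P = 0.63 × 5.67×10⁻⁸ × 31.77 × 4.784×10⁹.

P ≈ 5430 W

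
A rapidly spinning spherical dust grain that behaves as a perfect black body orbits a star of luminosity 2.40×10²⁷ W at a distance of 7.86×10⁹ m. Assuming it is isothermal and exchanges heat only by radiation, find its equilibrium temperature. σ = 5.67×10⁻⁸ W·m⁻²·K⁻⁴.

T ≈ 1920 K

First find the stellar flux at distance d: S = L/(4πd²) = 2.40×10²⁷/(4π·(7.86×10⁹)²) = 3.091×10⁶ W/m².
For an isothermal sphere, absorbed (1−a)S·πr² = emitted σ·4πr²·T⁴, so T⁴ = (1−a)S/(4σ).
T⁴ = 1.00·3.091×10⁶/(4·5.67×10⁻⁸) = 1.363×10¹³ K⁴.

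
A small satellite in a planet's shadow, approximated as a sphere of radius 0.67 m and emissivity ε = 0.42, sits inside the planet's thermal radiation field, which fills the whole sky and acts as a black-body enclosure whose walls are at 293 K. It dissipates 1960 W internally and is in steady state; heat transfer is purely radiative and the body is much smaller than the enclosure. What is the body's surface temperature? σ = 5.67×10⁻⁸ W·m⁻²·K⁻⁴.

T ≈ 385 K

For a small grey body in a large enclosure, net radiated power = εσA(T⁴ − T_w⁴).
Steady state: P = εσA(T⁴ − T_w⁴) with A = 4πr² = 5.641 m².
T⁴ = P/(εσA) + T_w⁴ = 1960/(0.42·5.67×10⁻⁸·5.641) + (293)⁴
    = 1.459×10¹⁰ + 7.370×10⁹ = 2.196×10¹⁰ K⁴.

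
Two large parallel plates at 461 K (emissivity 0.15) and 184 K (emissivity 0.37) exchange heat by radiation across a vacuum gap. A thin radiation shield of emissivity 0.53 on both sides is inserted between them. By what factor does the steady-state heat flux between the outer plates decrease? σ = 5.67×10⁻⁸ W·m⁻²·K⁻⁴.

Without shield: q₀ = σΔ(T⁴)/(1/ε₁+1/ε₂−1) with denominator 8.369.
With shield the two gaps are in series; the resistances add: (1/ε₁+1/ε_s−1)+(1/ε_s+1/ε₂−1) = 7.553+3.589 = 11.14.
Heat-flux ratio q₀/q = 11.14/8.369.

factor ≈ 1.33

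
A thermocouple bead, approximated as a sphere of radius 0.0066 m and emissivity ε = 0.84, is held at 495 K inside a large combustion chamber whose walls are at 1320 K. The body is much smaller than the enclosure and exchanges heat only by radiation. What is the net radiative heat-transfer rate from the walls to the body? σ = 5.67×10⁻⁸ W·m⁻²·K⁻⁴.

For a small grey body in a large enclosure: P_net = εσA(T_body⁴ − T_wall⁴).
A = 4πr² = 5.474×10⁻⁴ m²; T_body⁴ − T_wall⁴ = 6.004×10¹⁰ − 3.036×10¹² = -2.976×10¹² K⁴.
|P_net| = 0.84·5.67×10⁻⁸·5.474×10⁻⁴·2.976×10¹².

P_net ≈ 77.6 W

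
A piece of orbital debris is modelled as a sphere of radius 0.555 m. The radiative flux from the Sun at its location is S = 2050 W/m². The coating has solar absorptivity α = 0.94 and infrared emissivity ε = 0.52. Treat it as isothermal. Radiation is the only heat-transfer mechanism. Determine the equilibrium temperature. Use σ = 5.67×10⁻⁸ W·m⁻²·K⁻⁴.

At equilibrium, absorbed power = emitted power.
Absorbing cross-section = πr² = 0.9677 m²; emitting surface = 4πr² = 3.871 m² (ratio 4).
αS·A_cross = εσ·A_surf·T⁴  ⇒  T⁴ = αS/(ε·4σ).
T⁴ = 0.940·2050/(0.52·4·5.67×10⁻⁸) = 1.634×10¹⁰ K⁴.
T = (1.634×10¹⁰)^(1/4).

T ≈ 358 K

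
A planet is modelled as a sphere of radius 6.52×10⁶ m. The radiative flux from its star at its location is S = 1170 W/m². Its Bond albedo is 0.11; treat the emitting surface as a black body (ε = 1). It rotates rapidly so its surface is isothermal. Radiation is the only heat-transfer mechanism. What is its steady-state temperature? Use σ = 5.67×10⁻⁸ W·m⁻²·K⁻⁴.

At equilibrium, absorbed power = emitted power.
Absorbing cross-section = πr² = 1.336×10¹⁴ m²; emitting surface = 4πr² = 5.342×10¹⁴ m² (ratio 4).
(1−a)S·A_cross = εσ·A_surf·T⁴  ⇒  T⁴ = (1−a)S/(4σ).
T⁴ = 0.890·1170/(4·5.67×10⁻⁸) = 4.591×10⁹ K⁴.
T = (4.591×10⁹)^(1/4).

T ≈ 260 K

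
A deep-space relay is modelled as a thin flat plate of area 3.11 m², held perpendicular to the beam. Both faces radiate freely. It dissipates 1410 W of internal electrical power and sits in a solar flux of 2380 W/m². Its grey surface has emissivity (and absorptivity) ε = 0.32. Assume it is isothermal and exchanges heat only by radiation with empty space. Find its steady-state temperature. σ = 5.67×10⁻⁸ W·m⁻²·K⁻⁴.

At steady state, absorbed solar power + internal power = radiated power.
Absorbed: α·S·A_cross = 0.32·2380·3.110 = 2369 W (cross-section A).
Total input = 2369 + 1410 = 3779 W.
Radiated: εσ·A_surf·T⁴ with A_surf = 2A = 6.220 m².
T⁴ = 3779/(0.32·5.67×10⁻⁸·6.220) = 3.348×10¹⁰ K⁴.

T ≈ 428 K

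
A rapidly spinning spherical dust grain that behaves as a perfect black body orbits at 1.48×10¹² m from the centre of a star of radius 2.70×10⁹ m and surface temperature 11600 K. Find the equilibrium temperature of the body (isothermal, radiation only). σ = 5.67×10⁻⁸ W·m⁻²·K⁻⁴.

The star's surface emits σT_*⁴; at distance d the flux is S = σT_*⁴(R_*/d)².
S = 5.67×10⁻⁸·(11600)⁴·(2.70×10⁹/1.48×10¹²)² = 3417 W/m².
For an isothermal sphere T⁴ = (1−a)S/(4σ) = 1.507×10¹⁰ K⁴.

T ≈ 350 K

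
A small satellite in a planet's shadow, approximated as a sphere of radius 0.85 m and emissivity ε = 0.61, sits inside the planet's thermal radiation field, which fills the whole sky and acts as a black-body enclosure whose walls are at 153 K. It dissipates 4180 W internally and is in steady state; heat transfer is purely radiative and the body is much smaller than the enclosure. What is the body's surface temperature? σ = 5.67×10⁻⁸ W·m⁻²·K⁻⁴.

T ≈ 343 K

For a small grey body in a large enclosure, net radiated power = εσA(T⁴ − T_w⁴).
Steady state: P = εσA(T⁴ − T_w⁴) with A = 4πr² = 9.079 m².
T⁴ = P/(εσA) + T_w⁴ = 4180/(0.61·5.67×10⁻⁸·9.079) + (153)⁴
    = 1.331×10¹⁰ + 5.480×10⁸ = 1.386×10¹⁰ K⁴.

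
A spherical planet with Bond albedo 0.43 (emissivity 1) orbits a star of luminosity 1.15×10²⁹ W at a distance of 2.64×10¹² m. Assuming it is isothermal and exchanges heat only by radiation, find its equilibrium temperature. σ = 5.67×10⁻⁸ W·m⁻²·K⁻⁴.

T ≈ 240 K

First find the stellar flux at distance d: S = L/(4πd²) = 1.15×10²⁹/(4π·(2.64×10¹²)²) = 1313 W/m².
For an isothermal sphere, absorbed (1−a)S·πr² = emitted σ·4πr²·T⁴, so T⁴ = (1−a)S/(4σ).
T⁴ = 0.570·1313/(4·5.67×10⁻⁸) = 3.300×10⁹ K⁴.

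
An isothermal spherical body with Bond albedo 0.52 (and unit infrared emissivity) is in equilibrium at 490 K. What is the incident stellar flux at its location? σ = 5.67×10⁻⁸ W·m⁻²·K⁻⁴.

(1−a)S·πr² = σ·4πr²·T⁴ ⇒ S = 4σT⁴/(1−a).
S = 4·5.67×10⁻⁸·5.765×10¹⁰/0.480.

S ≈ 27200 W/m²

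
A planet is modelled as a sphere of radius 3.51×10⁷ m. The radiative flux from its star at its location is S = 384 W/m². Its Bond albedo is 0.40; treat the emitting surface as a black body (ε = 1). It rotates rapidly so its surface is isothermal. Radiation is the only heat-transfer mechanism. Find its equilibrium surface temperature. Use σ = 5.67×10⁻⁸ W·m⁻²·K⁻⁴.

At equilibrium, absorbed power = emitted power.
Absorbing cross-section = πr² = 3.870×10¹⁵ m²; emitting surface = 4πr² = 1.548×10¹⁶ m² (ratio 4).
(1−a)S·A_cross = εσ·A_surf·T⁴  ⇒  T⁴ = (1−a)S/(4σ).
T⁴ = 0.600·384/(4·5.67×10⁻⁸) = 1.016×10⁹ K⁴.
T = (1.016×10⁹)^(1/4).

T ≈ 179 K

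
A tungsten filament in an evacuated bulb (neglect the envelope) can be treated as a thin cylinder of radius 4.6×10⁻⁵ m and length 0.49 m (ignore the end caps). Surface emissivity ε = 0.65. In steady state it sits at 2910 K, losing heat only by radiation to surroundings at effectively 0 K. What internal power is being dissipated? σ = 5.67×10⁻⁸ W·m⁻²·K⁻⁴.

P ≈ 374 W

Steady state: P = εσA T⁴.
A = 2πrL = 1.416×10⁻⁴ m²; T⁴ = (2910)⁴ = 7.171×10¹³ K⁴.
P = 0.65 × 5.67×10⁻⁸ × 1.416×10⁻⁴ × 7.171×10¹³.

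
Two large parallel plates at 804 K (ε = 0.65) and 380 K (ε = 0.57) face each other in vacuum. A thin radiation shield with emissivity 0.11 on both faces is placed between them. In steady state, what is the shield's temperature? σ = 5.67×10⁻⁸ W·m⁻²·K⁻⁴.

T_s ≈ 686 K

In steady state the net flux on the hot side equals that on the cold side.
σ(T₁⁴−T_s⁴)/D₁ = σ(T_s⁴−T₂⁴)/D₂, with D₁ = 1/ε₁+1/ε_s−1 = 9.629, D₂ = 1/ε_s+1/ε₂−1 = 9.845.
Solve for T_s⁴: T_s⁴ = (D₂·T₁⁴ + D₁·T₂⁴)/(D₁+D₂) = 2.216×10¹¹ K⁴.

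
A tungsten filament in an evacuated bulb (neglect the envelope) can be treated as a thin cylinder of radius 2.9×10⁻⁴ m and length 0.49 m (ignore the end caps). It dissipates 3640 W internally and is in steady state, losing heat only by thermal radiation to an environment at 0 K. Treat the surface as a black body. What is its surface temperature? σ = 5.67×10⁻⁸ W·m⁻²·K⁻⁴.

T ≈ 2910 K

Steady state: internal power = radiated power, P = εσA T⁴.
Radiating area A = 2πrL = 8.928×10⁻⁴ m².
T⁴ = P/(εσA) = 3640/(1.0·5.67×10⁻⁸·8.928×10⁻⁴) = 7.190×10¹³ K⁴.
T = (7.190×10¹³)^(1/4).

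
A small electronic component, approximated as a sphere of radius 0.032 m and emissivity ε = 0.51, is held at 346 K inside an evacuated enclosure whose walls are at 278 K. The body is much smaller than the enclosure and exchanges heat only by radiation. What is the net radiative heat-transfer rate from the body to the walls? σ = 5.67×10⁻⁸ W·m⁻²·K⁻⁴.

For a small grey body in a large enclosure: P_net = εσA(T_body⁴ − T_wall⁴).
A = 4πr² = 0.01287 m²; T_body⁴ − T_wall⁴ = 1.433×10¹⁰ − 5.973×10⁹ = 8.359×10⁹ K⁴.
|P_net| = 0.51·5.67×10⁻⁸·0.01287·8.359×10⁹.

P_net ≈ 3.11 W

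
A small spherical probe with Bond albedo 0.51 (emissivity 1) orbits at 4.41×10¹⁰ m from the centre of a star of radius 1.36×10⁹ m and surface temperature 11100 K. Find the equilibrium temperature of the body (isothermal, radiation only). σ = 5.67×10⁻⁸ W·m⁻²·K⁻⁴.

T ≈ 1150 K

The star's surface emits σT_*⁴; at distance d the flux is S = σT_*⁴(R_*/d)².
S = 5.67×10⁻⁸·(11100)⁴·(1.36×10⁹/4.41×10¹⁰)² = 8.186×10⁵ W/m².
For an isothermal sphere T⁴ = (1−a)S/(4σ) = 1.769×10¹² K⁴.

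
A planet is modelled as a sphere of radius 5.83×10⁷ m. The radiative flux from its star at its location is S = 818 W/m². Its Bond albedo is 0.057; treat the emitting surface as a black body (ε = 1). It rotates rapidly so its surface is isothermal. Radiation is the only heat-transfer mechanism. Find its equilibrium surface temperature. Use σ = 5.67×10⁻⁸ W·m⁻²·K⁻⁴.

At equilibrium, absorbed power = emitted power.
Absorbing cross-section = πr² = 1.068×10¹⁶ m²; emitting surface = 4πr² = 4.271×10¹⁶ m² (ratio 4).
(1−a)S·A_cross = εσ·A_surf·T⁴  ⇒  T⁴ = (1−a)S/(4σ).
T⁴ = 0.943·818/(4·5.67×10⁻⁸) = 3.401×10⁹ K⁴.
T = (3.401×10⁹)^(1/4).

T ≈ 241 K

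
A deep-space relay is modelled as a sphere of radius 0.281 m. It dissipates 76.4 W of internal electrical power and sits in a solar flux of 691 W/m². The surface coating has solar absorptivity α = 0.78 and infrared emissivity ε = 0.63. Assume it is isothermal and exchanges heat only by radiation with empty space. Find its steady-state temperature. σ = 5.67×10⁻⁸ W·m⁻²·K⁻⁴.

T ≈ 277 K

At steady state, absorbed solar power + internal power = radiated power.
Absorbed: α·S·A_cross = 0.78·691·0.2481 = 133.7 W (cross-section πr²).
Total input = 133.7 + 76.4 = 210.1 W.
Radiated: εσ·A_surf·T⁴ with A_surf = 4πr² = 0.9923 m².
T⁴ = 210.1/(0.63·5.67×10⁻⁸·0.9923) = 5.928×10⁹ K⁴.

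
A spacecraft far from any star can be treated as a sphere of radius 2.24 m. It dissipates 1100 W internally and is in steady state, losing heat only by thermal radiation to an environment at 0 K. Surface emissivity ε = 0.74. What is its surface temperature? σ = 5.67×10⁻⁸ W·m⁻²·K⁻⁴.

Steady state: internal power = radiated power, P = εσA T⁴.
Radiating area A = 4πr² = 63.05 m².
T⁴ = P/(εσA) = 1100/(0.74·5.67×10⁻⁸·63.05) = 4.158×10⁸ K⁴.
T = (4.158×10⁸)^(1/4).

T ≈ 143 K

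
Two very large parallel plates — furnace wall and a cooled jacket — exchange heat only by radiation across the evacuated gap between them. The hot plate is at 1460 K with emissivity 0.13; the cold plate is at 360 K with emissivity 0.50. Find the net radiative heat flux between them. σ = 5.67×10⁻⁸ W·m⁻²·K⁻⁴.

q ≈ 29500 W/m²

For two infinite grey parallel plates, q = σ(T₁⁴ − T₂⁴)/(1/ε₁ + 1/ε₂ − 1).
T₁⁴ − T₂⁴ = 4.544×10¹² − 1.680×10¹⁰ = 4.527×10¹² K⁴.
1/ε₁ + 1/ε₂ − 1 = 7.692 + 2.000 − 1 = 8.692.
q = 5.67×10⁻⁸ × 4.527×10¹² / 8.692.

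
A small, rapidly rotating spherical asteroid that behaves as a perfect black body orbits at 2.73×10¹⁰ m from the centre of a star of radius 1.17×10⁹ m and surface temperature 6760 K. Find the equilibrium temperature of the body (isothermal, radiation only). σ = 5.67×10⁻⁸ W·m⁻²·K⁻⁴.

The star's surface emits σT_*⁴; at distance d the flux is S = σT_*⁴(R_*/d)².
S = 5.67×10⁻⁸·(6760)⁴·(1.17×10⁹/2.73×10¹⁰)² = 2.175×10⁵ W/m².
For an isothermal sphere T⁴ = (1−a)S/(4σ) = 9.589×10¹¹ K⁴.

T ≈ 990 K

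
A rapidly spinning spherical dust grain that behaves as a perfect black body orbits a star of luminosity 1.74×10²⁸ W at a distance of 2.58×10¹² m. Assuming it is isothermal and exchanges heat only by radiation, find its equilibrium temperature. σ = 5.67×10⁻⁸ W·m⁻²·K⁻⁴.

T ≈ 174 K

First find the stellar flux at distance d: S = L/(4πd²) = 1.74×10²⁸/(4π·(2.58×10¹²)²) = 208.0 W/m².
For an isothermal sphere, absorbed (1−a)S·πr² = emitted σ·4πr²·T⁴, so T⁴ = (1−a)S/(4σ).
T⁴ = 1.00·208.0/(4·5.67×10⁻⁸) = 9.172×10⁸ K⁴.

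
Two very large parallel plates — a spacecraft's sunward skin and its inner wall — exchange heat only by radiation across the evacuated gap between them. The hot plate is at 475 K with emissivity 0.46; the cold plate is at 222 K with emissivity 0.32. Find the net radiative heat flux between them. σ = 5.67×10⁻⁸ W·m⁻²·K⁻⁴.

For two infinite grey parallel plates, q = σ(T₁⁴ − T₂⁴)/(1/ε₁ + 1/ε₂ − 1).
T₁⁴ − T₂⁴ = 5.091×10¹⁰ − 2.429×10⁹ = 4.848×10¹⁰ K⁴.
1/ε₁ + 1/ε₂ − 1 = 2.174 + 3.125 − 1 = 4.299.
q = 5.67×10⁻⁸ × 4.848×10¹⁰ / 4.299.

q ≈ 639 W/m²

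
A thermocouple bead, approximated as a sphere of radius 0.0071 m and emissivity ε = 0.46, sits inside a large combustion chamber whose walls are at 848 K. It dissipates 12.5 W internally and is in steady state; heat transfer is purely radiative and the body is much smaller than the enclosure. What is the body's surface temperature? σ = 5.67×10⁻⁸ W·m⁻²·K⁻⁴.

For a small grey body in a large enclosure, net radiated power = εσA(T⁴ − T_w⁴).
Steady state: P = εσA(T⁴ − T_w⁴) with A = 4πr² = 6.335×10⁻⁴ m².
T⁴ = P/(εσA) + T_w⁴ = 12.5/(0.46·5.67×10⁻⁸·6.335×10⁻⁴) + (848)⁴
    = 7.566×10¹¹ + 5.171×10¹¹ = 1.274×10¹² K⁴.

T ≈ 1060 K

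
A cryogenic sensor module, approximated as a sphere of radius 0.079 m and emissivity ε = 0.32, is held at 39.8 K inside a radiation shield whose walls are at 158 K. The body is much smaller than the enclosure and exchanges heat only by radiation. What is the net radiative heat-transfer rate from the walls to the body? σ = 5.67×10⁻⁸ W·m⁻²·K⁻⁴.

P_net ≈ 0.883 W

For a small grey body in a large enclosure: P_net = εσA(T_body⁴ − T_wall⁴).
A = 4πr² = 0.07843 m²; T_body⁴ − T_wall⁴ = 2.509×10⁶ − 6.232×10⁸ = -6.207×10⁸ K⁴.
|P_net| = 0.32·5.67×10⁻⁸·0.07843·6.207×10⁸.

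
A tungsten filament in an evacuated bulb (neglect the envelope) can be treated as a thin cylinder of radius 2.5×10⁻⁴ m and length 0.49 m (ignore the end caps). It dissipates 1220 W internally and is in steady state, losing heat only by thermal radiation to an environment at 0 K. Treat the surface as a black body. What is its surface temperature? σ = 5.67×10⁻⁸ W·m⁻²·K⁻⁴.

T ≈ 2300 K

Steady state: internal power = radiated power, P = εσA T⁴.
Radiating area A = 2πrL = 7.697×10⁻⁴ m².
T⁴ = P/(εσA) = 1220/(1.0·5.67×10⁻⁸·7.697×10⁻⁴) = 2.796×10¹³ K⁴.
T = (2.796×10¹³)^(1/4).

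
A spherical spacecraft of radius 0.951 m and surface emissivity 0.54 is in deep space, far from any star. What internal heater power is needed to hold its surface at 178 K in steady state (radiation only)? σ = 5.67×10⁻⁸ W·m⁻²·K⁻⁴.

P = εσ·4πr²·T⁴.
4πr² = 11.37 m²; T⁴ = 1.004×10⁹ K⁴.
P = 0.54·5.67×10⁻⁸·11.37·1.004×10⁹.

P ≈ 349 W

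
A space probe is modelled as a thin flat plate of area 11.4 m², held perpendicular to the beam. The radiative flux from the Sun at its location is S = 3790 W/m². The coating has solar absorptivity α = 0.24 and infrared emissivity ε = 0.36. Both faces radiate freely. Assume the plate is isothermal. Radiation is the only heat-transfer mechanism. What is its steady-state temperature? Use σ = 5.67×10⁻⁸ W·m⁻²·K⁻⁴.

At equilibrium, absorbed power = emitted power.
Absorbing cross-section = A = 11.40 m²; emitting surface = 2A = 22.80 m² (ratio 2).
αS·A_cross = εσ·A_surf·T⁴  ⇒  T⁴ = αS/(ε·2σ).
T⁴ = 0.240·3790/(0.36·2·5.67×10⁻⁸) = 2.228×10¹⁰ K⁴.
T = (2.228×10¹⁰)^(1/4).

T ≈ 386 K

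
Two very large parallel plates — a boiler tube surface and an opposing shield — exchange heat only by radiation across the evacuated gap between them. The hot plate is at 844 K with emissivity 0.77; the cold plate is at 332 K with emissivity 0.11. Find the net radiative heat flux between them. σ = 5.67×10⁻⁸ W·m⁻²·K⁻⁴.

For two infinite grey parallel plates, q = σ(T₁⁴ − T₂⁴)/(1/ε₁ + 1/ε₂ − 1).
T₁⁴ − T₂⁴ = 5.074×10¹¹ − 1.215×10¹⁰ = 4.953×10¹¹ K⁴.
1/ε₁ + 1/ε₂ − 1 = 1.299 + 9.091 − 1 = 9.390.
q = 5.67×10⁻⁸ × 4.953×10¹¹ / 9.390.

q ≈ 2990 W/m²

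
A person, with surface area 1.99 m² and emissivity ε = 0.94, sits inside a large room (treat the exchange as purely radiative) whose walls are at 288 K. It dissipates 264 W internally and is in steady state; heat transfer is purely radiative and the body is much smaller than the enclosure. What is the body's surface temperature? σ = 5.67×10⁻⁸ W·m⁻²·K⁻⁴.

For a small grey body in a large enclosure, net radiated power = εσA(T⁴ − T_w⁴).
Steady state: P = εσA(T⁴ − T_w⁴) with A = 1.99 m².
T⁴ = P/(εσA) + T_w⁴ = 264/(0.94·5.67×10⁻⁸·1.990) + (288)⁴
    = 2.489×10⁹ + 6.880×10⁹ = 9.369×10⁹ K⁴.

T ≈ 311 K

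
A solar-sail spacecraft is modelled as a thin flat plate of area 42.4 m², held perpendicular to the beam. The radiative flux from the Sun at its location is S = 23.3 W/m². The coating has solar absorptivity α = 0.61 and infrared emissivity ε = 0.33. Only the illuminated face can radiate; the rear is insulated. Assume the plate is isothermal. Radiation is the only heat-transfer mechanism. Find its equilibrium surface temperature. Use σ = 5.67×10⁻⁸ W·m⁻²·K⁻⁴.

T ≈ 166 K

At equilibrium, absorbed power = emitted power.
Absorbing cross-section = A = 42.40 m²; emitting surface = A = 42.40 m² (ratio 1).
αS·A_cross = εσ·A_surf·T⁴  ⇒  T⁴ = αS/(ε·1σ).
T⁴ = 0.610·23.3/(0.33·1·5.67×10⁻⁸) = 7.596×10⁸ K⁴.
T = (7.596×10⁸)^(1/4).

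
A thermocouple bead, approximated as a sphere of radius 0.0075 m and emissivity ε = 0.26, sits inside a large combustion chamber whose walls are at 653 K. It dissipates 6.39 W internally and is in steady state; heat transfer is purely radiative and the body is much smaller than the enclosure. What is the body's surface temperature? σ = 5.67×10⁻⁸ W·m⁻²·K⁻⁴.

T ≈ 944 K

For a small grey body in a large enclosure, net radiated power = εσA(T⁴ − T_w⁴).
Steady state: P = εσA(T⁴ − T_w⁴) with A = 4πr² = 7.069×10⁻⁴ m².
T⁴ = P/(εσA) + T_w⁴ = 6.39/(0.26·5.67×10⁻⁸·7.069×10⁻⁴) + (653)⁴
    = 6.132×10¹¹ + 1.818×10¹¹ = 7.950×10¹¹ K⁴.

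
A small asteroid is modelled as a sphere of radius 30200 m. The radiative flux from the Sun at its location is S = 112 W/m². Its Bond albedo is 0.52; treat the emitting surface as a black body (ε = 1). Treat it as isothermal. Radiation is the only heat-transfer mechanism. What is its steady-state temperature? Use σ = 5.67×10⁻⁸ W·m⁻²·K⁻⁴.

T ≈ 124 K

At equilibrium, absorbed power = emitted power.
Absorbing cross-section = πr² = 2.865×10⁹ m²; emitting surface = 4πr² = 1.146×10¹⁰ m² (ratio 4).
(1−a)S·A_cross = εσ·A_surf·T⁴  ⇒  T⁴ = (1−a)S/(4σ).
T⁴ = 0.480·112/(4·5.67×10⁻⁸) = 2.370×10⁸ K⁴.
T = (2.370×10⁸)^(1/4).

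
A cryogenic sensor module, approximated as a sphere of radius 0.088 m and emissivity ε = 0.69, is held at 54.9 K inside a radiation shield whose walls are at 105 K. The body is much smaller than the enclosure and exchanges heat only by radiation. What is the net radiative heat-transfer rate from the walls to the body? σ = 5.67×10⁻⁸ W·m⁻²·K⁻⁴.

P_net ≈ 0.428 W

For a small grey body in a large enclosure: P_net = εσA(T_body⁴ − T_wall⁴).
A = 4πr² = 0.09731 m²; T_body⁴ − T_wall⁴ = 9.084×10⁶ − 1.216×10⁸ = -1.125×10⁸ K⁴.
|P_net| = 0.69·5.67×10⁻⁸·0.09731·1.125×10⁸.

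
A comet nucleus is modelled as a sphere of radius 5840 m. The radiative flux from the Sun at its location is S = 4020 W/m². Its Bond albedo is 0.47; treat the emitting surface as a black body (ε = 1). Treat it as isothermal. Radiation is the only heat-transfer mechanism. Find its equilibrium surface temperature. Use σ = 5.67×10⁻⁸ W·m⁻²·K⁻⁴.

At equilibrium, absorbed power = emitted power.
Absorbing cross-section = πr² = 1.071×10⁸ m²; emitting surface = 4πr² = 4.286×10⁸ m² (ratio 4).
(1−a)S·A_cross = εσ·A_surf·T⁴  ⇒  T⁴ = (1−a)S/(4σ).
T⁴ = 0.530·4020/(4·5.67×10⁻⁸) = 9.394×10⁹ K⁴.
T = (9.394×10⁹)^(1/4).

T ≈ 311 K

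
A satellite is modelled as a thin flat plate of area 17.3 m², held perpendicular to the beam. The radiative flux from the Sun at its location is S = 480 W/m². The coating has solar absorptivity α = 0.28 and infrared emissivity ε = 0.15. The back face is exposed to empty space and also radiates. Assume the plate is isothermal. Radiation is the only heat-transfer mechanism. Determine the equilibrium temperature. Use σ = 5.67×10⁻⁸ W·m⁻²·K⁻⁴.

T ≈ 298 K

At equilibrium, absorbed power = emitted power.
Absorbing cross-section = A = 17.30 m²; emitting surface = 2A = 34.60 m² (ratio 2).
αS·A_cross = εσ·A_surf·T⁴  ⇒  T⁴ = αS/(ε·2σ).
T⁴ = 0.280·480/(0.15·2·5.67×10⁻⁸) = 7.901×10⁹ K⁴.
T = (7.901×10⁹)^(1/4).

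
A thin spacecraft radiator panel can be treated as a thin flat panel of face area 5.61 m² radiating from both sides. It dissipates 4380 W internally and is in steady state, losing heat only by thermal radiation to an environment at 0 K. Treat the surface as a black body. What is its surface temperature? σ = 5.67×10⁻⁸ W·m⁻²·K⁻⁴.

T ≈ 288 K

Steady state: internal power = radiated power, P = εσA T⁴.
Radiating area A = 2·5.61 = 11.22 m².
T⁴ = P/(εσA) = 4380/(1.0·5.67×10⁻⁸·11.22) = 6.885×10⁹ K⁴.
T = (6.885×10⁹)^(1/4).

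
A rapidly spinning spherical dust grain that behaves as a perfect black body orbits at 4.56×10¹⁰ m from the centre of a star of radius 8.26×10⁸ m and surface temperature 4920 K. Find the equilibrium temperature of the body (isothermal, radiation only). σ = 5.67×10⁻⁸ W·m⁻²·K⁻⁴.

T ≈ 468 K

The star's surface emits σT_*⁴; at distance d the flux is S = σT_*⁴(R_*/d)².
S = 5.67×10⁻⁸·(4920)⁴·(8.26×10⁸/4.56×10¹⁰)² = 10900 W/m².
For an isothermal sphere T⁴ = (1−a)S/(4σ) = 4.807×10¹⁰ K⁴.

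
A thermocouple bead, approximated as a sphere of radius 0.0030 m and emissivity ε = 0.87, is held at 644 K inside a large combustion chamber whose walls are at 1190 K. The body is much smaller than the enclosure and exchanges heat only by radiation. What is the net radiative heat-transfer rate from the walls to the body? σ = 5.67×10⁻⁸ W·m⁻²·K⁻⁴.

P_net ≈ 10.2 W

For a small grey body in a large enclosure: P_net = εσA(T_body⁴ − T_wall⁴).
A = 4πr² = 1.131×10⁻⁴ m²; T_body⁴ − T_wall⁴ = 1.720×10¹¹ − 2.005×10¹² = -1.833×10¹² K⁴.
|P_net| = 0.87·5.67×10⁻⁸·1.131×10⁻⁴·1.833×10¹².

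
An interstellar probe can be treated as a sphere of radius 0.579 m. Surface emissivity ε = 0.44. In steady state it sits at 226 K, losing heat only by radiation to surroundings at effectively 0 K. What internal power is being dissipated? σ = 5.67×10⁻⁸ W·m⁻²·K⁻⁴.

P ≈ 274 W

Steady state: P = εσA T⁴.
A = 4πr² = 4.213 m²; T⁴ = (226)⁴ = 2.609×10⁹ K⁴.
P = 0.44 × 5.67×10⁻⁸ × 4.213 × 2.609×10⁹.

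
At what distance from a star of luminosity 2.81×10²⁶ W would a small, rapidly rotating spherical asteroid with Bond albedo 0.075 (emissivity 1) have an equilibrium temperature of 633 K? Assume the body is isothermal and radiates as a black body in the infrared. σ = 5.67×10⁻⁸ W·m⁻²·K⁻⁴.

d ≈ 2.38×10¹⁰ m

For an isothermal black-emitting sphere, (1−a)S·πr² = σ·4πr²·T⁴ ⇒ S = 4σT⁴/(1−a).
S = 4·5.67×10⁻⁸·(633)⁴/0.925 = 39370 W/m².
Flux falls as S = L/(4πd²), so d = √(L/(4πS)) = √(2.81×10²⁶/(4π·39370)).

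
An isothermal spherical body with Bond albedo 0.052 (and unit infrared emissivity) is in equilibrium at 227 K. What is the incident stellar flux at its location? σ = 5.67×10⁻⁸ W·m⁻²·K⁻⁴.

S ≈ 635 W/m²

(1−a)S·πr² = σ·4πr²·T⁴ ⇒ S = 4σT⁴/(1−a).
S = 4·5.67×10⁻⁸·2.655×10⁹/0.948.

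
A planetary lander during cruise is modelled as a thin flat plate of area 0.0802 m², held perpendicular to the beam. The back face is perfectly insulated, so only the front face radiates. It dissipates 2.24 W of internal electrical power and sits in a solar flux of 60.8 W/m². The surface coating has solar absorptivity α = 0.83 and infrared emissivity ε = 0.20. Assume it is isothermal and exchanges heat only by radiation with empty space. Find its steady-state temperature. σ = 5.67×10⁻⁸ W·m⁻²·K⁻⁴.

T ≈ 288 K

At steady state, absorbed solar power + internal power = radiated power.
Absorbed: α·S·A_cross = 0.83·60.8·0.08020 = 4.047 W (cross-section A).
Total input = 4.047 + 2.24 = 6.287 W.
Radiated: εσ·A_surf·T⁴ with A_surf = A = 0.08020 m².
T⁴ = 6.287/(0.20·5.67×10⁻⁸·0.08020) = 6.913×10⁹ K⁴.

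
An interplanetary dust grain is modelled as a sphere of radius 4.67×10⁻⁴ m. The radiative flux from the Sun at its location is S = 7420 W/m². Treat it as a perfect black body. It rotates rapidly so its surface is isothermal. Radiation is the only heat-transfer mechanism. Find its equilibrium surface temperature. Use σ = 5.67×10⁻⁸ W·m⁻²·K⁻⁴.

T ≈ 425 K

At equilibrium, absorbed power = emitted power.
Absorbing cross-section = πr² = 6.851×10⁻⁷ m²; emitting surface = 4πr² = 2.741×10⁻⁶ m² (ratio 4).
S·A_cross = εσ·A_surf·T⁴  ⇒  T⁴ = S/(4σ).
T⁴ = 1.00·7420/(4·5.67×10⁻⁸) = 3.272×10¹⁰ K⁴.
T = (3.272×10¹⁰)^(1/4).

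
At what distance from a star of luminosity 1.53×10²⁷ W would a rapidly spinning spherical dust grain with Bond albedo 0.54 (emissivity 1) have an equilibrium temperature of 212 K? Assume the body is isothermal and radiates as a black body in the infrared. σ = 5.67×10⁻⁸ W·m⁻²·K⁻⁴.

d ≈ 3.50×10¹¹ m

For an isothermal black-emitting sphere, (1−a)S·πr² = σ·4πr²·T⁴ ⇒ S = 4σT⁴/(1−a).
S = 4·5.67×10⁻⁸·(212)⁴/0.460 = 995.9 W/m².
Flux falls as S = L/(4πd²), so d = √(L/(4πS)) = √(1.53×10²⁷/(4π·995.9)).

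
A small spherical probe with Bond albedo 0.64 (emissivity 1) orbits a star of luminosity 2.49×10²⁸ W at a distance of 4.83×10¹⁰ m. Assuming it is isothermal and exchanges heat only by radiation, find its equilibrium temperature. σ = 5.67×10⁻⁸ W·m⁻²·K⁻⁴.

T ≈ 1080 K

First find the stellar flux at distance d: S = L/(4πd²) = 2.49×10²⁸/(4π·(4.83×10¹⁰)²) = 8.494×10⁵ W/m².
For an isothermal sphere, absorbed (1−a)S·πr² = emitted σ·4πr²·T⁴, so T⁴ = (1−a)S/(4σ).
T⁴ = 0.360·8.494×10⁵/(4·5.67×10⁻⁸) = 1.348×10¹² K⁴.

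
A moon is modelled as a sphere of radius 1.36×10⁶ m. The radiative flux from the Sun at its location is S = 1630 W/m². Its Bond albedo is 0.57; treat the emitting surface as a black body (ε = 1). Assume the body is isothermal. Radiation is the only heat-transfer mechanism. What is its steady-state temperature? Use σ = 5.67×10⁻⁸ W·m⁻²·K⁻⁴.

T ≈ 236 K

At equilibrium, absorbed power = emitted power.
Absorbing cross-section = πr² = 5.811×10¹² m²; emitting surface = 4πr² = 2.324×10¹³ m² (ratio 4).
(1−a)S·A_cross = εσ·A_surf·T⁴  ⇒  T⁴ = (1−a)S/(4σ).
T⁴ = 0.430·1630/(4·5.67×10⁻⁸) = 3.090×10⁹ K⁴.
T = (3.090×10⁹)^(1/4).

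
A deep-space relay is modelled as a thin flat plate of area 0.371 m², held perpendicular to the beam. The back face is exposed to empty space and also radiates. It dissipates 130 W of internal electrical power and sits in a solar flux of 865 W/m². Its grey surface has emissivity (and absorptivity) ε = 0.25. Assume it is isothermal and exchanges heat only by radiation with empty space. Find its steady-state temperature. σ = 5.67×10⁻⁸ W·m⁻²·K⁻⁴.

At steady state, absorbed solar power + internal power = radiated power.
Absorbed: α·S·A_cross = 0.25·865·0.3710 = 80.23 W (cross-section A).
Total input = 80.23 + 130 = 210.2 W.
Radiated: εσ·A_surf·T⁴ with A_surf = 2A = 0.7420 m².
T⁴ = 210.2/(0.25·5.67×10⁻⁸·0.7420) = 1.999×10¹⁰ K⁴.

T ≈ 376 K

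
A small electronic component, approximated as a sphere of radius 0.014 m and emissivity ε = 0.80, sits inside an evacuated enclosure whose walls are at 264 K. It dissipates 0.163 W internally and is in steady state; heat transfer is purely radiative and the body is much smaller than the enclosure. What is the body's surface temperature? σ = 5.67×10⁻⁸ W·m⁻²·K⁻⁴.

T ≈ 282 K

For a small grey body in a large enclosure, net radiated power = εσA(T⁴ − T_w⁴).
Steady state: P = εσA(T⁴ − T_w⁴) with A = 4πr² = 0.002463 m².
T⁴ = P/(εσA) + T_w⁴ = 0.163/(0.80·5.67×10⁻⁸·0.002463) + (264)⁴
    = 1.459×10⁹ + 4.858×10⁹ = 6.317×10⁹ K⁴.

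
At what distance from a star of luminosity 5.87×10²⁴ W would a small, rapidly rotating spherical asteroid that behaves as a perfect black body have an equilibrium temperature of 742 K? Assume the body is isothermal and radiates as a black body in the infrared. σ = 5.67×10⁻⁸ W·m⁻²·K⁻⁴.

d ≈ 2.61×10⁹ m

For an isothermal black-emitting sphere, (1−a)S·πr² = σ·4πr²·T⁴ ⇒ S = 4σT⁴/(1−a).
S = 4·5.67×10⁻⁸·(742)⁴/1.00 = 68750 W/m².
Flux falls as S = L/(4πd²), so d = √(L/(4πS)) = √(5.87×10²⁴/(4π·68750)).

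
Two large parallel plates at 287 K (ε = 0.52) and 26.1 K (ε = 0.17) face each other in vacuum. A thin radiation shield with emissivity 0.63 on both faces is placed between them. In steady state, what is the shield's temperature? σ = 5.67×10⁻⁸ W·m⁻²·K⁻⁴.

T_s ≈ 264 K

In steady state the net flux on the hot side equals that on the cold side.
σ(T₁⁴−T_s⁴)/D₁ = σ(T_s⁴−T₂⁴)/D₂, with D₁ = 1/ε₁+1/ε_s−1 = 2.510, D₂ = 1/ε_s+1/ε₂−1 = 6.470.
Solve for T_s⁴: T_s⁴ = (D₂·T₁⁴ + D₁·T₂⁴)/(D₁+D₂) = 4.888×10⁹ K⁴.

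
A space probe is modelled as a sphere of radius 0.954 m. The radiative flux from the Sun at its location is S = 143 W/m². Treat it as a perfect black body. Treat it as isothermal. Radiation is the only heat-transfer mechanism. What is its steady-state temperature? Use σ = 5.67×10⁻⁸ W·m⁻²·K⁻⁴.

At equilibrium, absorbed power = emitted power.
Absorbing cross-section = πr² = 2.859 m²; emitting surface = 4πr² = 11.44 m² (ratio 4).
S·A_cross = εσ·A_surf·T⁴  ⇒  T⁴ = S/(4σ).
T⁴ = 1.00·143/(4·5.67×10⁻⁸) = 6.305×10⁸ K⁴.
T = (6.305×10⁸)^(1/4).

T ≈ 158 K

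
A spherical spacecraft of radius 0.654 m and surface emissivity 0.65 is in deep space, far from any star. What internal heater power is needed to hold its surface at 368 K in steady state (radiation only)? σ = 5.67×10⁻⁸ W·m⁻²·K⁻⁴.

P ≈ 3630 W

P = εσ·4πr²·T⁴.
4πr² = 5.375 m²; T⁴ = 1.834×10¹⁰ K⁴.
P = 0.65·5.67×10⁻⁸·5.375·1.834×10¹⁰.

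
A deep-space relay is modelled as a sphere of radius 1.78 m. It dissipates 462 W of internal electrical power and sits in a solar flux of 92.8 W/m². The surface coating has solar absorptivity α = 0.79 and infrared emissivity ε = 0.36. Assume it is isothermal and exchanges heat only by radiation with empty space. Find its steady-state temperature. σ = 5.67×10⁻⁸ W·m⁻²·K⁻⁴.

T ≈ 196 K

At steady state, absorbed solar power + internal power = radiated power.
Absorbed: α·S·A_cross = 0.79·92.8·9.954 = 729.7 W (cross-section πr²).
Total input = 729.7 + 462 = 1192 W.
Radiated: εσ·A_surf·T⁴ with A_surf = 4πr² = 39.82 m².
T⁴ = 1192/(0.36·5.67×10⁻⁸·39.82) = 1.466×10⁹ K⁴.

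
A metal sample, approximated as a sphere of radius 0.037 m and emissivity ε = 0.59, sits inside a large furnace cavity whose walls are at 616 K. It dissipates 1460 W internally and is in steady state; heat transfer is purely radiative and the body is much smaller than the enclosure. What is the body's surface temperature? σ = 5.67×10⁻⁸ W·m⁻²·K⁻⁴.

For a small grey body in a large enclosure, net radiated power = εσA(T⁴ − T_w⁴).
Steady state: P = εσA(T⁴ − T_w⁴) with A = 4πr² = 0.01720 m².
T⁴ = P/(εσA) + T_w⁴ = 1460/(0.59·5.67×10⁻⁸·0.01720) + (616)⁴
    = 2.537×10¹² + 1.440×10¹¹ = 2.681×10¹² K⁴.

T ≈ 1280 K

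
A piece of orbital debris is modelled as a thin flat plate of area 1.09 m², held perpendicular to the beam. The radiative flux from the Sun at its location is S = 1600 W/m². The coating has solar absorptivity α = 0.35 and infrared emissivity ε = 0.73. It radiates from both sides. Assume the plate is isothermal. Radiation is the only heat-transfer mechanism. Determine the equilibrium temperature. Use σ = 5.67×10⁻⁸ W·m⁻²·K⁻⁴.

At equilibrium, absorbed power = emitted power.
Absorbing cross-section = A = 1.090 m²; emitting surface = 2A = 2.180 m² (ratio 2).
αS·A_cross = εσ·A_surf·T⁴  ⇒  T⁴ = αS/(ε·2σ).
T⁴ = 0.350·1600/(0.73·2·5.67×10⁻⁸) = 6.765×10⁹ K⁴.
T = (6.765×10⁹)^(1/4).

T ≈ 287 K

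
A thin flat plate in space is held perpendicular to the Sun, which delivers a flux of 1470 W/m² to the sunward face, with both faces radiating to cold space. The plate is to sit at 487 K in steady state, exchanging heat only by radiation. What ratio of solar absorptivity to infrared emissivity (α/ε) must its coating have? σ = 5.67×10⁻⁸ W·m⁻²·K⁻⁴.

α/ε ≈ 4.34

Balance: αS·A = εσ·2A·T⁴ ⇒ α/ε = 2σT⁴/S.
α/ε = 2·5.67×10⁻⁸·(487)⁴/1470 = 2·5.67×10⁻⁸·5.625×10¹⁰/1470.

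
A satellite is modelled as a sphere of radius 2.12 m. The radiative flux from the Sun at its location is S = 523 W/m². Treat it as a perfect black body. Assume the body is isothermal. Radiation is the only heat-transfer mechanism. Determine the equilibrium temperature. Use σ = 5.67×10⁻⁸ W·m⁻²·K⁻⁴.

At equilibrium, absorbed power = emitted power.
Absorbing cross-section = πr² = 14.12 m²; emitting surface = 4πr² = 56.48 m² (ratio 4).
S·A_cross = εσ·A_surf·T⁴  ⇒  T⁴ = S/(4σ).
T⁴ = 1.00·523/(4·5.67×10⁻⁸) = 2.306×10⁹ K⁴.
T = (2.306×10⁹)^(1/4).

T ≈ 219 K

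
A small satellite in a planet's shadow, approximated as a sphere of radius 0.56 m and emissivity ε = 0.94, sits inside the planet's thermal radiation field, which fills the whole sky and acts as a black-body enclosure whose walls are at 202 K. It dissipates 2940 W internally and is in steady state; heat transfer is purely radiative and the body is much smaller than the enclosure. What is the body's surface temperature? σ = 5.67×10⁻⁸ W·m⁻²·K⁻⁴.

T ≈ 354 K

For a small grey body in a large enclosure, net radiated power = εσA(T⁴ − T_w⁴).
Steady state: P = εσA(T⁴ − T_w⁴) with A = 4πr² = 3.941 m².
T⁴ = P/(εσA) + T_w⁴ = 2940/(0.94·5.67×10⁻⁸·3.941) + (202)⁴
    = 1.400×10¹⁰ + 1.665×10⁹ = 1.566×10¹⁰ K⁴.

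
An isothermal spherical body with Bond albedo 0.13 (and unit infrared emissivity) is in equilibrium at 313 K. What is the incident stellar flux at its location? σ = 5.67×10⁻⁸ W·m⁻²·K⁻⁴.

(1−a)S·πr² = σ·4πr²·T⁴ ⇒ S = 4σT⁴/(1−a).
S = 4·5.67×10⁻⁸·9.598×10⁹/0.870.

S ≈ 2500 W/m²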